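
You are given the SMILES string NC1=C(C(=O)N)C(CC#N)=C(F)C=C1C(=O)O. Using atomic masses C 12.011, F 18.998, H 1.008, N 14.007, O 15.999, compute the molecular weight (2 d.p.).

First, the molecular formula is C10H8FN3O3 (counting implicit H from valence).
  C: 10 × 12.011 = 120.110
  F: 1 × 18.998 = 18.998
  H: 8 × 1.008 = 8.064
  N: 3 × 14.007 = 42.021
  O: 3 × 15.999 = 47.997
Sum: 10×12.011 + 1×18.998 + 8×1.008 + 3×14.007 + 3×15.999 = 237.190 → 237.19 g/mol.

237.19 g/mol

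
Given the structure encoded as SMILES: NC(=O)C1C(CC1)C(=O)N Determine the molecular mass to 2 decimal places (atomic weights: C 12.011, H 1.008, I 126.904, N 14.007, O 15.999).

142.16 g/mol

First, the molecular formula is C6H10N2O2 (counting implicit H from valence).
  C: 6 × 12.011 = 72.066
  H: 10 × 1.008 = 10.080
  N: 2 × 14.007 = 28.014
  O: 2 × 15.999 = 31.998
Sum: 6×12.011 + 10×1.008 + 2×14.007 + 2×15.999 = 142.158 → 142.16 g/mol.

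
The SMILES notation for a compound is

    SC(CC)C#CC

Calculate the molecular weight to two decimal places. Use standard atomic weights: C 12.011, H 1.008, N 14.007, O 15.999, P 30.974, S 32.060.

114.21 g/mol

First, the molecular formula is C6H10S (counting implicit H from valence).
  C: 6 × 12.011 = 72.066
  H: 10 × 1.008 = 10.080
  S: 1 × 32.060 = 32.060
Sum: 6×12.011 + 10×1.008 + 1×32.060 = 114.206 → 114.21 g/mol.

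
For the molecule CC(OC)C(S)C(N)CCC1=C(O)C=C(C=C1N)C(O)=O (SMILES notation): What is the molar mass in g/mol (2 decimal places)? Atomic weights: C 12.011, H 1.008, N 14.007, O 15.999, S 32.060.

314.40 g/mol

First, the molecular formula is C14H22N2O4S (counting implicit H from valence).
  C: 14 × 12.011 = 168.154
  H: 22 × 1.008 = 22.176
  N: 2 × 14.007 = 28.014
  O: 4 × 15.999 = 63.996
  S: 1 × 32.060 = 32.060
Sum: 14×12.011 + 22×1.008 + 2×14.007 + 4×15.999 + 1×32.060 = 314.400 → 314.40 g/mol.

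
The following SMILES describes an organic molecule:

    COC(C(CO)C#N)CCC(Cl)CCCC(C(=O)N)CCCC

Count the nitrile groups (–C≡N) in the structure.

1

The nitrile motif appears at heavy-atom position 7 in the SMILES.
Other groups present: 1 amide, 1 ether, 1 hydroxyl.
Nitrile count: 1.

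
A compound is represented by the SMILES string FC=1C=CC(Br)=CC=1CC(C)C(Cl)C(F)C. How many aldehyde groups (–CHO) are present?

Scan the SMILES for the aldehyde motif — none present.

0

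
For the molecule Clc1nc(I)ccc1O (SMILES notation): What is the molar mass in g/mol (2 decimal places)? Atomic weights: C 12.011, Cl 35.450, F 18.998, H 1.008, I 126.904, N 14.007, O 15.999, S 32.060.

First, the molecular formula is C5H3ClINO (counting implicit H from valence).
  C: 5 × 12.011 = 60.055
  Cl: 1 × 35.450 = 35.450
  H: 3 × 1.008 = 3.024
  I: 1 × 126.904 = 126.904
  N: 1 × 14.007 = 14.007
  O: 1 × 15.999 = 15.999
Sum: 5×12.011 + 1×35.450 + 3×1.008 + 1×126.904 + 1×14.007 + 1×15.999 = 255.439 → 255.44 g/mol.

255.44 g/mol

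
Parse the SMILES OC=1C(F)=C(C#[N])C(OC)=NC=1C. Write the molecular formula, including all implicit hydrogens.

Walk through each heavy atom and fill implicit hydrogens from standard valence (C 4, N 3, O 2, S 2, halogen 1):
  atom 1: O, bond orders sum to 1 (valence 2) → 1 H
  atom 2: C, bond orders sum to 4 (valence 4) → 0 H
  atom 3: C, bond orders sum to 4 (valence 4) → 0 H
  atom 4: F (halogen, monovalent) → 0 H
  atom 5: C, bond orders sum to 4 (valence 4) → 0 H
  atom 6: C, bond orders sum to 4 (valence 4) → 0 H
  atom 7: N with explicit H count 0
  atom 8: C, bond orders sum to 4 (valence 4) → 0 H
  atom 9: O, bond orders sum to 2 (valence 2) → 0 H
  atom 10: C, bond orders sum to 1 (valence 4) → 3 H
  atom 11: N, bond orders sum to 3 (valence 3) → 0 H
  atom 12: C, bond orders sum to 4 (valence 4) → 0 H
  atom 13: C, bond orders sum to 1 (valence 4) → 3 H
Totals → C:8, H:7, F:1, N:2, O:2.
In Hill order: C8H7FN2O2.

C8H7FN2O2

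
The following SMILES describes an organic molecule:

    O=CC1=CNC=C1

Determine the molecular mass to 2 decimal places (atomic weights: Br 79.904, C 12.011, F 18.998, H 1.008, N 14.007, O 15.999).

First, the molecular formula is C5H5NO (counting implicit H from valence).
  C: 5 × 12.011 = 60.055
  H: 5 × 1.008 = 5.040
  N: 1 × 14.007 = 14.007
  O: 1 × 15.999 = 15.999
Sum: 5×12.011 + 5×1.008 + 1×14.007 + 1×15.999 = 95.101 → 95.10 g/mol.

95.10 g/mol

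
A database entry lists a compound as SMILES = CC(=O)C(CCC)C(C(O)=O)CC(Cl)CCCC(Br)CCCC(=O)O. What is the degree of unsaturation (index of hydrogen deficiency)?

3

Molecular formula: C18H30BrClO5.
DoU = (2C + 2 + N − H − X) / 2, where X is the halogen count and O/S are ignored.
    = (2·18 + 2 + 0 − 30 − 2) / 2 = 6 / 2 = 3.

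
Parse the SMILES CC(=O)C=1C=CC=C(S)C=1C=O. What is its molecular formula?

Walk through each heavy atom and fill implicit hydrogens from standard valence (C 4, N 3, O 2, S 2, halogen 1):
  atom 1: C, bond orders sum to 1 (valence 4) → 3 H
  atom 2: C, bond orders sum to 4 (valence 4) → 0 H
  atom 3: O, bond orders sum to 2 (valence 2) → 0 H
  atom 4: C, bond orders sum to 4 (valence 4) → 0 H
  atom 5: C, bond orders sum to 3 (valence 4) → 1 H
  atom 6: C, bond orders sum to 3 (valence 4) → 1 H
  atom 7: C, bond orders sum to 3 (valence 4) → 1 H
  atom 8: C, bond orders sum to 4 (valence 4) → 0 H
  atom 9: S, bond orders sum to 1 (valence 2) → 1 H
  atom 10: C, bond orders sum to 4 (valence 4) → 0 H
  atom 11: C, bond orders sum to 3 (valence 4) → 1 H
  atom 12: O, bond orders sum to 2 (valence 2) → 0 H
Totals → C:9, H:8, O:2, S:1.

C9H8O2S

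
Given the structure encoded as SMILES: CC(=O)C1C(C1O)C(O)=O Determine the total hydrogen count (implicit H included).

Walk through each heavy atom and fill implicit hydrogens from standard valence (C 4, N 3, O 2, S 2, halogen 1):
  atom 1: C, bond orders sum to 1 (valence 4) → 3 H
  atom 2: C, bond orders sum to 4 (valence 4) → 0 H
  atom 3: O, bond orders sum to 2 (valence 2) → 0 H
  atom 4: C, bond orders sum to 3 (valence 4) → 1 H
  atom 5: C, bond orders sum to 3 (valence 4) → 1 H
  atom 6: C, bond orders sum to 3 (valence 4) → 1 H
  atom 7: O, bond orders sum to 1 (valence 2) → 1 H
  atom 8: C, bond orders sum to 4 (valence 4) → 0 H
  atom 9: O, bond orders sum to 1 (valence 2) → 1 H
  atom 10: O, bond orders sum to 2 (valence 2) → 0 H
Total hydrogens: 8.

8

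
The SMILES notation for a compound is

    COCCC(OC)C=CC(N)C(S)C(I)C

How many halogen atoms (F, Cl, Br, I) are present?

1

Halogen atoms appear at heavy-atom position 15 (1×I).
Other groups present: 1 alkene, 2 ether, 1 primary amine, 1 thiol.
Halogen count: 1.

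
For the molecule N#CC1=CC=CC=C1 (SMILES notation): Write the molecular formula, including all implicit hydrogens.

Walk through each heavy atom and fill implicit hydrogens from standard valence (C 4, N 3, O 2, S 2, halogen 1):
  atom 1: N, bond orders sum to 3 (valence 3) → 0 H
  atom 2: C, bond orders sum to 4 (valence 4) → 0 H
  atom 3: C, bond orders sum to 4 (valence 4) → 0 H
  atom 4: C, bond orders sum to 3 (valence 4) → 1 H
  atom 5: C, bond orders sum to 3 (valence 4) → 1 H
  atom 6: C, bond orders sum to 3 (valence 4) → 1 H
  atom 7: C, bond orders sum to 3 (valence 4) → 1 H
  atom 8: C, bond orders sum to 3 (valence 4) → 1 H
Totals → C:7, H:5, N:1.

C7H5N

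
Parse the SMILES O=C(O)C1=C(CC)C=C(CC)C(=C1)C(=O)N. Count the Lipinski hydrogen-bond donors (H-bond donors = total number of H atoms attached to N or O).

3

Donors: find every N or O and count the H atoms it carries.
  atom 1 (O): bond orders sum to 2 → 0 H
  atom 3 (O): bond orders sum to 1 → 1 H
  atom 15 (O): bond orders sum to 2 → 0 H
  atom 16 (N): bond orders sum to 1 → 2 H
Lipinski HBD = 3.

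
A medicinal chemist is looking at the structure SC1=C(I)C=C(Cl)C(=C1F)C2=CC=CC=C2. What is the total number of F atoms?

Scan the SMILES for F atoms (remember two-letter symbols like Cl and Br are single atoms).
Fluorine count: 1.

1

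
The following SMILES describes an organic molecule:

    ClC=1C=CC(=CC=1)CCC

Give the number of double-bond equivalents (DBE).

Degree of unsaturation = (number of rings) + (number of π bonds).
Ring closures in the SMILES: 1.
π bonds: 3 double bonds (each 1 DoU) → 3 DoU from unsaturation.
Total DoU = 1 + 3 = 4.

4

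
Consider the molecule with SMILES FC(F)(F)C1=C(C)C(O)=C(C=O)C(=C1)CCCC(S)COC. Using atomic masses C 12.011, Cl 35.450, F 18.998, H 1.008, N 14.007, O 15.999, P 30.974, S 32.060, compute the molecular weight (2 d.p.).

First, the molecular formula is C15H19F3O3S (counting implicit H from valence).
  C: 15 × 12.011 = 180.165
  F: 3 × 18.998 = 56.994
  H: 19 × 1.008 = 19.152
  O: 3 × 15.999 = 47.997
  S: 1 × 32.060 = 32.060
Sum: 15×12.011 + 3×18.998 + 19×1.008 + 3×15.999 + 1×32.060 = 336.368 → 336.37 g/mol.

336.37 g/mol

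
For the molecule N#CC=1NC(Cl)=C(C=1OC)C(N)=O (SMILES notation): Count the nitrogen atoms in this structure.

3

Scan the SMILES for N atoms (remember two-letter symbols like Cl and Br are single atoms).
Nitrogen count: 3.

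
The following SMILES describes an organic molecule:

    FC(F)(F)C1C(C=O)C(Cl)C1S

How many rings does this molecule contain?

1

In SMILES, each pair of matching ring-closure digits denotes one ring-closing bond; the number of such bonds equals the number of independent rings.
Ring-closure bonds here: 1.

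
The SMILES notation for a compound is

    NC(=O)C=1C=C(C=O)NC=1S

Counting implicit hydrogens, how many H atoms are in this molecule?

6

Walk through each heavy atom and fill implicit hydrogens from standard valence (C 4, N 3, O 2, S 2, halogen 1):
  atom 1: N, bond orders sum to 1 (valence 3) → 2 H
  atom 2: C, bond orders sum to 4 (valence 4) → 0 H
  atom 3: O, bond orders sum to 2 (valence 2) → 0 H
  atom 4: C, bond orders sum to 4 (valence 4) → 0 H
  atom 5: C, bond orders sum to 3 (valence 4) → 1 H
  atom 6: C, bond orders sum to 4 (valence 4) → 0 H
  atom 7: C, bond orders sum to 3 (valence 4) → 1 H
  atom 8: O, bond orders sum to 2 (valence 2) → 0 H
  atom 9: N, bond orders sum to 2 (valence 3) → 1 H
  atom 10: C, bond orders sum to 4 (valence 4) → 0 H
  atom 11: S, bond orders sum to 1 (valence 2) → 1 H
Total hydrogens: 6.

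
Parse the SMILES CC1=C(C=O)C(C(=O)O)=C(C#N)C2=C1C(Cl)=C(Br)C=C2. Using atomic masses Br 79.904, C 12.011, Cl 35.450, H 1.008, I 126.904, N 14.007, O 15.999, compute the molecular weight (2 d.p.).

First, the molecular formula is C14H7BrClNO3 (counting implicit H from valence).
  Br: 1 × 79.904 = 79.904
  C: 14 × 12.011 = 168.154
  Cl: 1 × 35.450 = 35.450
  H: 7 × 1.008 = 7.056
  N: 1 × 14.007 = 14.007
  O: 3 × 15.999 = 47.997
Sum: 1×79.904 + 14×12.011 + 1×35.450 + 7×1.008 + 1×14.007 + 3×15.999 = 352.568 → 352.57 g/mol.

352.57 g/mol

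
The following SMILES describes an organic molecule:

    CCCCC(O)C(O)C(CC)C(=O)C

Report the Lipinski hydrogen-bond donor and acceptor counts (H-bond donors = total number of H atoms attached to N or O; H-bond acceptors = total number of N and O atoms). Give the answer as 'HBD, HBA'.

Donors: find every N or O and count the H atoms it carries.
  atom 6 (O): bond orders sum to 1 → 1 H
  atom 8 (O): bond orders sum to 1 → 1 H
  atom 13 (O): bond orders sum to 2 → 0 H
Lipinski HBD = 2.
Acceptors: N atoms = 0, O atoms = 3 → HBA = 3.

2, 3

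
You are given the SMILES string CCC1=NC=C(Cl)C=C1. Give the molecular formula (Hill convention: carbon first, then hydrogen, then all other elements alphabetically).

C7H8ClN

Walk through each heavy atom and fill implicit hydrogens from standard valence (C 4, N 3, O 2, S 2, halogen 1):
  atom 1: C, bond orders sum to 1 (valence 4) → 3 H
  atom 2: C, bond orders sum to 2 (valence 4) → 2 H
  atom 3: C, bond orders sum to 4 (valence 4) → 0 H
  atom 4: N, bond orders sum to 3 (valence 3) → 0 H
  atom 5: C, bond orders sum to 3 (valence 4) → 1 H
  atom 6: C, bond orders sum to 4 (valence 4) → 0 H
  atom 7: Cl (halogen, monovalent) → 0 H
  atom 8: C, bond orders sum to 3 (valence 4) → 1 H
  atom 9: C, bond orders sum to 3 (valence 4) → 1 H
Totals → C:7, H:8, Cl:1, N:1.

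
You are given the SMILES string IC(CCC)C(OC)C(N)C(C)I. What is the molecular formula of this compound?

Walk through each heavy atom and fill implicit hydrogens from standard valence (C 4, N 3, O 2, S 2, halogen 1):
  atom 1: I (halogen, monovalent) → 0 H
  atom 2: C, bond orders sum to 3 (valence 4) → 1 H
  atom 3: C, bond orders sum to 2 (valence 4) → 2 H
  atom 4: C, bond orders sum to 2 (valence 4) → 2 H
  atom 5: C, bond orders sum to 1 (valence 4) → 3 H
  atom 6: C, bond orders sum to 3 (valence 4) → 1 H
  atom 7: O, bond orders sum to 2 (valence 2) → 0 H
  atom 8: C, bond orders sum to 1 (valence 4) → 3 H
  atom 9: C, bond orders sum to 3 (valence 4) → 1 H
  atom 10: N, bond orders sum to 1 (valence 3) → 2 H
  atom 11: C, bond orders sum to 3 (valence 4) → 1 H
  atom 12: C, bond orders sum to 1 (valence 4) → 3 H
  atom 13: I (halogen, monovalent) → 0 H
Totals → C:9, H:19, I:2, N:1, O:1.

C9H19I2NO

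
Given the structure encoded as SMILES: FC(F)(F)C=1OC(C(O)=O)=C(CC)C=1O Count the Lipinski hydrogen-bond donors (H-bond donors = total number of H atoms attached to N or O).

Donors: find every N or O and count the H atoms it carries.
  atom 6 (O): bond orders sum to 2 → 0 H
  atom 9 (O): bond orders sum to 1 → 1 H
  atom 10 (O): bond orders sum to 2 → 0 H
  atom 15 (O): bond orders sum to 1 → 1 H
Lipinski HBD = 2.

2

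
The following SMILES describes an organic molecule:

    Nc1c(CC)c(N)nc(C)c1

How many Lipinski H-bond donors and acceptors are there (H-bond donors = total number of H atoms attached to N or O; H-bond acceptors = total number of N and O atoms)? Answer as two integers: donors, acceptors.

Donors: find every N or O and count the H atoms it carries.
  atom 1 (N): bond orders sum to 1 → 2 H
  atom 7 (N): bond orders sum to 1 → 2 H
  atom 8 (N): bond orders sum to 3 → 0 H
Lipinski HBD = 4.
Acceptors: N atoms = 3, O atoms = 0 → HBA = 3.

4, 3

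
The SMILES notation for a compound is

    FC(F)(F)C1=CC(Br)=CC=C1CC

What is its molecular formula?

C9H8BrF3

Walk through each heavy atom and fill implicit hydrogens from standard valence (C 4, N 3, O 2, S 2, halogen 1):
  atom 1: F (halogen, monovalent) → 0 H
  atom 2: C, bond orders sum to 4 (valence 4) → 0 H
  atom 3: F (halogen, monovalent) → 0 H
  atom 4: F (halogen, monovalent) → 0 H
  atom 5: C, bond orders sum to 4 (valence 4) → 0 H
  atom 6: C, bond orders sum to 3 (valence 4) → 1 H
  atom 7: C, bond orders sum to 4 (valence 4) → 0 H
  atom 8: Br (halogen, monovalent) → 0 H
  atom 9: C, bond orders sum to 3 (valence 4) → 1 H
  atom 10: C, bond orders sum to 3 (valence 4) → 1 H
  atom 11: C, bond orders sum to 4 (valence 4) → 0 H
  atom 12: C, bond orders sum to 2 (valence 4) → 2 H
  atom 13: C, bond orders sum to 1 (valence 4) → 3 H
Totals → C:9, H:8, Br:1, F:3.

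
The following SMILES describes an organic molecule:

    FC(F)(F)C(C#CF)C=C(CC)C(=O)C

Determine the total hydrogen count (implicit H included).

Walk through each heavy atom and fill implicit hydrogens from standard valence (C 4, N 3, O 2, S 2, halogen 1):
  atom 1: F (halogen, monovalent) → 0 H
  atom 2: C, bond orders sum to 4 (valence 4) → 0 H
  atom 3: F (halogen, monovalent) → 0 H
  atom 4: F (halogen, monovalent) → 0 H
  atom 5: C, bond orders sum to 3 (valence 4) → 1 H
  atom 6: C, bond orders sum to 4 (valence 4) → 0 H
  atom 7: C, bond orders sum to 4 (valence 4) → 0 H
  atom 8: F (halogen, monovalent) → 0 H
  atom 9: C, bond orders sum to 3 (valence 4) → 1 H
  atom 10: C, bond orders sum to 4 (valence 4) → 0 H
  atom 11: C, bond orders sum to 2 (valence 4) → 2 H
  atom 12: C, bond orders sum to 1 (valence 4) → 3 H
  atom 13: C, bond orders sum to 4 (valence 4) → 0 H
  atom 14: O, bond orders sum to 2 (valence 2) → 0 H
  atom 15: C, bond orders sum to 1 (valence 4) → 3 H
Total hydrogens: 10.

10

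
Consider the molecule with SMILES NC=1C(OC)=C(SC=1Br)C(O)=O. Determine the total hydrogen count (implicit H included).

6

Walk through each heavy atom and fill implicit hydrogens from standard valence (C 4, N 3, O 2, S 2, halogen 1):
  atom 1: N, bond orders sum to 1 (valence 3) → 2 H
  atom 2: C, bond orders sum to 4 (valence 4) → 0 H
  atom 3: C, bond orders sum to 4 (valence 4) → 0 H
  atom 4: O, bond orders sum to 2 (valence 2) → 0 H
  atom 5: C, bond orders sum to 1 (valence 4) → 3 H
  atom 6: C, bond orders sum to 4 (valence 4) → 0 H
  atom 7: S, bond orders sum to 2 (valence 2) → 0 H
  atom 8: C, bond orders sum to 4 (valence 4) → 0 H
  atom 9: Br (halogen, monovalent) → 0 H
  atom 10: C, bond orders sum to 4 (valence 4) → 0 H
  atom 11: O, bond orders sum to 1 (valence 2) → 1 H
  atom 12: O, bond orders sum to 2 (valence 2) → 0 H
Total hydrogens: 6.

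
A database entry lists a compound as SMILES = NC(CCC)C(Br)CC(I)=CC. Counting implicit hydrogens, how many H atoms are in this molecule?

Walk through each heavy atom and fill implicit hydrogens from standard valence (C 4, N 3, O 2, S 2, halogen 1):
  atom 1: N, bond orders sum to 1 (valence 3) → 2 H
  atom 2: C, bond orders sum to 3 (valence 4) → 1 H
  atom 3: C, bond orders sum to 2 (valence 4) → 2 H
  atom 4: C, bond orders sum to 2 (valence 4) → 2 H
  atom 5: C, bond orders sum to 1 (valence 4) → 3 H
  atom 6: C, bond orders sum to 3 (valence 4) → 1 H
  atom 7: Br (halogen, monovalent) → 0 H
  atom 8: C, bond orders sum to 2 (valence 4) → 2 H
  atom 9: C, bond orders sum to 4 (valence 4) → 0 H
  atom 10: I (halogen, monovalent) → 0 H
  atom 11: C, bond orders sum to 3 (valence 4) → 1 H
  atom 12: C, bond orders sum to 1 (valence 4) → 3 H
Total hydrogens: 17.

17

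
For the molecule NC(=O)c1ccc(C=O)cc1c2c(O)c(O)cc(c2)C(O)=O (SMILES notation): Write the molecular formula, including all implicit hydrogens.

Walk through each heavy atom and fill implicit hydrogens from standard valence (C 4, N 3, O 2, S 2, halogen 1); for lowercase aromatic atoms, an aromatic c carries 1 H when it has two neighbours and 0 H with three, and aromatic n carries 0 H:
  atom 1: N, bond orders sum to 1 (valence 3) → 2 H
  atom 2: C, bond orders sum to 4 (valence 4) → 0 H
  atom 3: O, bond orders sum to 2 (valence 2) → 0 H
  atom 4: aromatic c, 3 neighbours → 0 H
  atom 5: aromatic c, 2 neighbours → 1 H
  atom 6: aromatic c, 2 neighbours → 1 H
  atom 7: aromatic c, 3 neighbours → 0 H
  atom 8: C, bond orders sum to 3 (valence 4) → 1 H
  atom 9: O, bond orders sum to 2 (valence 2) → 0 H
  atom 10: aromatic c, 2 neighbours → 1 H
  atom 11: aromatic c, 3 neighbours → 0 H
  atom 12: aromatic c, 3 neighbours → 0 H
  atom 13: aromatic c, 3 neighbours → 0 H
  atom 14: O, bond orders sum to 1 (valence 2) → 1 H
  atom 15: aromatic c, 3 neighbours → 0 H
  atom 16: O, bond orders sum to 1 (valence 2) → 1 H
  atom 17: aromatic c, 2 neighbours → 1 H
  atom 18: aromatic c, 3 neighbours → 0 H
  atom 19: aromatic c, 2 neighbours → 1 H
  atom 20: C, bond orders sum to 4 (valence 4) → 0 H
  atom 21: O, bond orders sum to 1 (valence 2) → 1 H
  atom 22: O, bond orders sum to 2 (valence 2) → 0 H
Totals → C:15, H:11, N:1, O:6.

C15H11NO6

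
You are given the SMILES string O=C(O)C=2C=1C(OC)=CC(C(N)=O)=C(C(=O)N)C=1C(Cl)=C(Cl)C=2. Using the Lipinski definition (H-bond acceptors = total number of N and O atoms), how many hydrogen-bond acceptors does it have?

N atoms: 2; O atoms: 5.
Lipinski HBA = 2 + 5 = 7.

7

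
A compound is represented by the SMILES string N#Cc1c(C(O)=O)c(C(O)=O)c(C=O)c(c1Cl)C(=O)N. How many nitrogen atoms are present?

Scan the SMILES for N atoms (remember two-letter symbols like Cl and Br are single atoms).
Nitrogen count: 2.

2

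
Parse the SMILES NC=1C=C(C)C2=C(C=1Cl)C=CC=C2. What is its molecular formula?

Walk through each heavy atom and fill implicit hydrogens from standard valence (C 4, N 3, O 2, S 2, halogen 1):
  atom 1: N, bond orders sum to 1 (valence 3) → 2 H
  atom 2: C, bond orders sum to 4 (valence 4) → 0 H
  atom 3: C, bond orders sum to 3 (valence 4) → 1 H
  atom 4: C, bond orders sum to 4 (valence 4) → 0 H
  atom 5: C, bond orders sum to 1 (valence 4) → 3 H
  atom 6: C, bond orders sum to 4 (valence 4) → 0 H
  atom 7: C, bond orders sum to 4 (valence 4) → 0 H
  atom 8: C, bond orders sum to 4 (valence 4) → 0 H
  atom 9: Cl (halogen, monovalent) → 0 H
  atom 10: C, bond orders sum to 3 (valence 4) → 1 H
  atom 11: C, bond orders sum to 3 (valence 4) → 1 H
  atom 12: C, bond orders sum to 3 (valence 4) → 1 H
  atom 13: C, bond orders sum to 3 (valence 4) → 1 H
Totals → C:11, H:10, Cl:1, N:1.
In Hill order: C11H10ClN.

C11H10ClN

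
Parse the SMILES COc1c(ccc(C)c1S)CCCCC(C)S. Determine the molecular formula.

Walk through each heavy atom and fill implicit hydrogens from standard valence (C 4, N 3, O 2, S 2, halogen 1); for lowercase aromatic atoms, an aromatic c carries 1 H when it has two neighbours and 0 H with three, and aromatic n carries 0 H:
  atom 1: C, bond orders sum to 1 (valence 4) → 3 H
  atom 2: O, bond orders sum to 2 (valence 2) → 0 H
  atom 3: aromatic c, 3 neighbours → 0 H
  atom 4: aromatic c, 3 neighbours → 0 H
  atom 5: aromatic c, 2 neighbours → 1 H
  atom 6: aromatic c, 2 neighbours → 1 H
  atom 7: aromatic c, 3 neighbours → 0 H
  atom 8: C, bond orders sum to 1 (valence 4) → 3 H
  atom 9: aromatic c, 3 neighbours → 0 H
  atom 10: S, bond orders sum to 1 (valence 2) → 1 H
  atom 11: C, bond orders sum to 2 (valence 4) → 2 H
  atom 12: C, bond orders sum to 2 (valence 4) → 2 H
  atom 13: C, bond orders sum to 2 (valence 4) → 2 H
  atom 14: C, bond orders sum to 2 (valence 4) → 2 H
  atom 15: C, bond orders sum to 3 (valence 4) → 1 H
  atom 16: C, bond orders sum to 1 (valence 4) → 3 H
  atom 17: S, bond orders sum to 1 (valence 2) → 1 H
Totals → C:14, H:22, O:1, S:2.
In Hill order: C14H22OS2.

C14H22OS2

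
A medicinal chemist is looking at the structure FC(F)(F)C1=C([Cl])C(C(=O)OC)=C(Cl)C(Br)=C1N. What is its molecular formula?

C9H5BrCl2F3NO2

Walk through each heavy atom and fill implicit hydrogens from standard valence (C 4, N 3, O 2, S 2, halogen 1):
  atom 1: F (halogen, monovalent) → 0 H
  atom 2: C, bond orders sum to 4 (valence 4) → 0 H
  atom 3: F (halogen, monovalent) → 0 H
  atom 4: F (halogen, monovalent) → 0 H
  atom 5: C, bond orders sum to 4 (valence 4) → 0 H
  atom 6: C, bond orders sum to 4 (valence 4) → 0 H
  atom 7: Cl with explicit H count 0
  atom 8: C, bond orders sum to 4 (valence 4) → 0 H
  atom 9: C, bond orders sum to 4 (valence 4) → 0 H
  atom 10: O, bond orders sum to 2 (valence 2) → 0 H
  atom 11: O, bond orders sum to 2 (valence 2) → 0 H
  atom 12: C, bond orders sum to 1 (valence 4) → 3 H
  atom 13: C, bond orders sum to 4 (valence 4) → 0 H
  atom 14: Cl (halogen, monovalent) → 0 H
  atom 15: C, bond orders sum to 4 (valence 4) → 0 H
  atom 16: Br (halogen, monovalent) → 0 H
  atom 17: C, bond orders sum to 4 (valence 4) → 0 H
  atom 18: N, bond orders sum to 1 (valence 3) → 2 H
Totals → C:9, H:5, Br:1, Cl:2, F:3, N:1, O:2.
In Hill order: C9H5BrCl2F3NO2.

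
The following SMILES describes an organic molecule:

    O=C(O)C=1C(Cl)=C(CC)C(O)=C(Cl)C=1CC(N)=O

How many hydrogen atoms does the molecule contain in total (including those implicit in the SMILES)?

Walk through each heavy atom and fill implicit hydrogens from standard valence (C 4, N 3, O 2, S 2, halogen 1):
  atom 1: O, bond orders sum to 2 (valence 2) → 0 H
  atom 2: C, bond orders sum to 4 (valence 4) → 0 H
  atom 3: O, bond orders sum to 1 (valence 2) → 1 H
  atom 4: C, bond orders sum to 4 (valence 4) → 0 H
  atom 5: C, bond orders sum to 4 (valence 4) → 0 H
  atom 6: Cl (halogen, monovalent) → 0 H
  atom 7: C, bond orders sum to 4 (valence 4) → 0 H
  atom 8: C, bond orders sum to 2 (valence 4) → 2 H
  atom 9: C, bond orders sum to 1 (valence 4) → 3 H
  atom 10: C, bond orders sum to 4 (valence 4) → 0 H
  atom 11: O, bond orders sum to 1 (valence 2) → 1 H
  atom 12: C, bond orders sum to 4 (valence 4) → 0 H
  atom 13: Cl (halogen, monovalent) → 0 H
  atom 14: C, bond orders sum to 4 (valence 4) → 0 H
  atom 15: C, bond orders sum to 2 (valence 4) → 2 H
  atom 16: C, bond orders sum to 4 (valence 4) → 0 H
  atom 17: N, bond orders sum to 1 (valence 3) → 2 H
  atom 18: O, bond orders sum to 2 (valence 2) → 0 H
Total hydrogens: 11.

11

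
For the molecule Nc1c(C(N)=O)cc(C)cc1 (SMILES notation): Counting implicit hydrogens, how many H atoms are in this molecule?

10

Walk through each heavy atom and fill implicit hydrogens from standard valence (C 4, N 3, O 2, S 2, halogen 1); for lowercase aromatic atoms, an aromatic c carries 1 H when it has two neighbours and 0 H with three, and aromatic n carries 0 H:
  atom 1: N, bond orders sum to 1 (valence 3) → 2 H
  atom 2: aromatic c, 3 neighbours → 0 H
  atom 3: aromatic c, 3 neighbours → 0 H
  atom 4: C, bond orders sum to 4 (valence 4) → 0 H
  atom 5: N, bond orders sum to 1 (valence 3) → 2 H
  atom 6: O, bond orders sum to 2 (valence 2) → 0 H
  atom 7: aromatic c, 2 neighbours → 1 H
  atom 8: aromatic c, 3 neighbours → 0 H
  atom 9: C, bond orders sum to 1 (valence 4) → 3 H
  atom 10: aromatic c, 2 neighbours → 1 H
  atom 11: aromatic c, 2 neighbours → 1 H
Total hydrogens: 10.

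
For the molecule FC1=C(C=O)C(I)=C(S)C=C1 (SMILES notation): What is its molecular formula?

Walk through each heavy atom and fill implicit hydrogens from standard valence (C 4, N 3, O 2, S 2, halogen 1):
  atom 1: F (halogen, monovalent) → 0 H
  atom 2: C, bond orders sum to 4 (valence 4) → 0 H
  atom 3: C, bond orders sum to 4 (valence 4) → 0 H
  atom 4: C, bond orders sum to 3 (valence 4) → 1 H
  atom 5: O, bond orders sum to 2 (valence 2) → 0 H
  atom 6: C, bond orders sum to 4 (valence 4) → 0 H
  atom 7: I (halogen, monovalent) → 0 H
  atom 8: C, bond orders sum to 4 (valence 4) → 0 H
  atom 9: S, bond orders sum to 1 (valence 2) → 1 H
  atom 10: C, bond orders sum to 3 (valence 4) → 1 H
  atom 11: C, bond orders sum to 3 (valence 4) → 1 H
Totals → C:7, H:4, F:1, I:1, O:1, S:1.

C7H4FIOS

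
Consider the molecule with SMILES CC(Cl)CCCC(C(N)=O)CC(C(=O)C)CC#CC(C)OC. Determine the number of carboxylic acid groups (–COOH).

Scan the SMILES for the carboxylic acid motif — none present.
Groups that are present: 1 alkyne, 1 amide, 1 ether, 1 ketone.

0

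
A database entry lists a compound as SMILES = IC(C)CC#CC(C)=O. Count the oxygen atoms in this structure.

Scan the SMILES for O atoms (remember two-letter symbols like Cl and Br are single atoms).
Oxygen count: 1.

1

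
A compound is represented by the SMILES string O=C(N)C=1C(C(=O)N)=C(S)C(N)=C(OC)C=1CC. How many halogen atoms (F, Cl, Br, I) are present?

Scan the SMILES for the halogen motif — none present.
Groups that are present: 2 amide, 1 ether, 1 primary amine, 1 thiol.

0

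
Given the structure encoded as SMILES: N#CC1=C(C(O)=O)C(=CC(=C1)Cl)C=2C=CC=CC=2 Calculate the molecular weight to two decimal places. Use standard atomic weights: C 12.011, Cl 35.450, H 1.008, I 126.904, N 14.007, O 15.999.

First, the molecular formula is C14H8ClNO2 (counting implicit H from valence).
  C: 14 × 12.011 = 168.154
  Cl: 1 × 35.450 = 35.450
  H: 8 × 1.008 = 8.064
  N: 1 × 14.007 = 14.007
  O: 2 × 15.999 = 31.998
Sum: 14×12.011 + 1×35.450 + 8×1.008 + 1×14.007 + 2×15.999 = 257.673 → 257.67 g/mol.

257.67 g/mol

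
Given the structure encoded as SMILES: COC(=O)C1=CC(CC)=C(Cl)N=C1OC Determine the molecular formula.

C10H12ClNO3

Walk through each heavy atom and fill implicit hydrogens from standard valence (C 4, N 3, O 2, S 2, halogen 1):
  atom 1: C, bond orders sum to 1 (valence 4) → 3 H
  atom 2: O, bond orders sum to 2 (valence 2) → 0 H
  atom 3: C, bond orders sum to 4 (valence 4) → 0 H
  atom 4: O, bond orders sum to 2 (valence 2) → 0 H
  atom 5: C, bond orders sum to 4 (valence 4) → 0 H
  atom 6: C, bond orders sum to 3 (valence 4) → 1 H
  atom 7: C, bond orders sum to 4 (valence 4) → 0 H
  atom 8: C, bond orders sum to 2 (valence 4) → 2 H
  atom 9: C, bond orders sum to 1 (valence 4) → 3 H
  atom 10: C, bond orders sum to 4 (valence 4) → 0 H
  atom 11: Cl (halogen, monovalent) → 0 H
  atom 12: N, bond orders sum to 3 (valence 3) → 0 H
  atom 13: C, bond orders sum to 4 (valence 4) → 0 H
  atom 14: O, bond orders sum to 2 (valence 2) → 0 H
  atom 15: C, bond orders sum to 1 (valence 4) → 3 H
Totals → C:10, H:12, Cl:1, N:1, O:3.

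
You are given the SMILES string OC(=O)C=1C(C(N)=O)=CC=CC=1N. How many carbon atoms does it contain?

Count every carbon token in the SMILES (each C, including those in ring-closure positions and inside branches).
Carbon count: 8.

8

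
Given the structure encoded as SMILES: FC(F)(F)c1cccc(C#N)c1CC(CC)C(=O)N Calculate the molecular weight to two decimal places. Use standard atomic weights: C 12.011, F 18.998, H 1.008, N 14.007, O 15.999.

270.25 g/mol

First, the molecular formula is C13H13F3N2O (counting implicit H from valence).
  C: 13 × 12.011 = 156.143
  F: 3 × 18.998 = 56.994
  H: 13 × 1.008 = 13.104
  N: 2 × 14.007 = 28.014
  O: 1 × 15.999 = 15.999
Sum: 13×12.011 + 3×18.998 + 13×1.008 + 2×14.007 + 1×15.999 = 270.254 → 270.25 g/mol.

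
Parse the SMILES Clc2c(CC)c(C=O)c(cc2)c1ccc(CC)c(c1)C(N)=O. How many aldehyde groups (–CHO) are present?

1

The aldehyde motif appears at heavy-atom position 7 in the SMILES.
Other groups present: 1 amide.
Aldehyde count: 1.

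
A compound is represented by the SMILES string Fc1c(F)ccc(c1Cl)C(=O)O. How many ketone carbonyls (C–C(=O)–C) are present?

Scan the SMILES for the ketone motif — none present.
Groups that are present: 1 carboxylic acid.

0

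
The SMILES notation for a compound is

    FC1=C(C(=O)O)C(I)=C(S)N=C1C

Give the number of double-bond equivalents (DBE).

5

Degree of unsaturation = (number of rings) + (number of π bonds).
Ring closures in the SMILES: 1.
π bonds: 4 double bonds (each 1 DoU) → 4 DoU from unsaturation.
Total DoU = 1 + 4 = 5.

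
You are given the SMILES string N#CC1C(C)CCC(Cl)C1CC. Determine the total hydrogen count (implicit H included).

Walk through each heavy atom and fill implicit hydrogens from standard valence (C 4, N 3, O 2, S 2, halogen 1):
  atom 1: N, bond orders sum to 3 (valence 3) → 0 H
  atom 2: C, bond orders sum to 4 (valence 4) → 0 H
  atom 3: C, bond orders sum to 3 (valence 4) → 1 H
  atom 4: C, bond orders sum to 3 (valence 4) → 1 H
  atom 5: C, bond orders sum to 1 (valence 4) → 3 H
  atom 6: C, bond orders sum to 2 (valence 4) → 2 H
  atom 7: C, bond orders sum to 2 (valence 4) → 2 H
  atom 8: C, bond orders sum to 3 (valence 4) → 1 H
  atom 9: Cl (halogen, monovalent) → 0 H
  atom 10: C, bond orders sum to 3 (valence 4) → 1 H
  atom 11: C, bond orders sum to 2 (valence 4) → 2 H
  atom 12: C, bond orders sum to 1 (valence 4) → 3 H
Total hydrogens: 16.

16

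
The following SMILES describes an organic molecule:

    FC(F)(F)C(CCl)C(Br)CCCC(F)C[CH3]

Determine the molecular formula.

C10H16BrClF4

Walk through each heavy atom and fill implicit hydrogens from standard valence (C 4, N 3, O 2, S 2, halogen 1):
  atom 1: F (halogen, monovalent) → 0 H
  atom 2: C, bond orders sum to 4 (valence 4) → 0 H
  atom 3: F (halogen, monovalent) → 0 H
  atom 4: F (halogen, monovalent) → 0 H
  atom 5: C, bond orders sum to 3 (valence 4) → 1 H
  atom 6: C, bond orders sum to 2 (valence 4) → 2 H
  atom 7: Cl (halogen, monovalent) → 0 H
  atom 8: C, bond orders sum to 3 (valence 4) → 1 H
  atom 9: Br (halogen, monovalent) → 0 H
  atom 10: C, bond orders sum to 2 (valence 4) → 2 H
  atom 11: C, bond orders sum to 2 (valence 4) → 2 H
  atom 12: C, bond orders sum to 2 (valence 4) → 2 H
  atom 13: C, bond orders sum to 3 (valence 4) → 1 H
  atom 14: F (halogen, monovalent) → 0 H
  atom 15: C, bond orders sum to 2 (valence 4) → 2 H
  atom 16: C with explicit H count 3
Totals → C:10, H:16, Br:1, Cl:1, F:4.
In Hill order: C10H16BrClF4.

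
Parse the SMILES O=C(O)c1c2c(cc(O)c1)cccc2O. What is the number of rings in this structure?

2

In SMILES, each pair of matching ring-closure digits denotes one ring-closing bond; the number of such bonds equals the number of independent rings.
Ring-closure bonds here: 2.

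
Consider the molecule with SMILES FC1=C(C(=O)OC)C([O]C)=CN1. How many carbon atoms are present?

Count every carbon token in the SMILES (each C, including those in ring-closure positions and inside branches).
Carbon count: 7.

7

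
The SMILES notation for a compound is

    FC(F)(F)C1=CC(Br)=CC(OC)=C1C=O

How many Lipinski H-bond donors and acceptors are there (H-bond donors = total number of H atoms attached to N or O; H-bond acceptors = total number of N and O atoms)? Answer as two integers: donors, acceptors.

Donors: find every N or O and count the H atoms it carries.
  atom 11 (O): bond orders sum to 2 → 0 H
  atom 15 (O): bond orders sum to 2 → 0 H
Lipinski HBD = 0.
Acceptors: N atoms = 0, O atoms = 2 → HBA = 2.

0, 2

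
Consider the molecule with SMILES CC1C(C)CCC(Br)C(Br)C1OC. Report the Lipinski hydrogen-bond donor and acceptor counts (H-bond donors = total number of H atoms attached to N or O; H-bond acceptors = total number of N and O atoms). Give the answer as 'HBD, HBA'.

Donors: find every N or O and count the H atoms it carries.
  atom 12 (O): bond orders sum to 2 → 0 H
Lipinski HBD = 0.
Acceptors: N atoms = 0, O atoms = 1 → HBA = 1.

0, 1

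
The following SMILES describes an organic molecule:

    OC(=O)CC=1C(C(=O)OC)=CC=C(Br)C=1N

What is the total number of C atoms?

10

Count every carbon token in the SMILES (each C, including those in ring-closure positions and inside branches).
Carbon count: 10.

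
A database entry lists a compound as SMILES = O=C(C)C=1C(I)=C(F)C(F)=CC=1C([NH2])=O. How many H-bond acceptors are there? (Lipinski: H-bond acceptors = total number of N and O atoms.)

N atoms: 1; O atoms: 2.
Lipinski HBA = 1 + 2 = 3.

3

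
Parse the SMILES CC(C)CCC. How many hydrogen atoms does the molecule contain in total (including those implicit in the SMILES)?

14

Walk through each heavy atom and fill implicit hydrogens from standard valence (C 4, N 3, O 2, S 2, halogen 1):
  atom 1: C, bond orders sum to 1 (valence 4) → 3 H
  atom 2: C, bond orders sum to 3 (valence 4) → 1 H
  atom 3: C, bond orders sum to 1 (valence 4) → 3 H
  atom 4: C, bond orders sum to 2 (valence 4) → 2 H
  atom 5: C, bond orders sum to 2 (valence 4) → 2 H
  atom 6: C, bond orders sum to 1 (valence 4) → 3 H
Total hydrogens: 14.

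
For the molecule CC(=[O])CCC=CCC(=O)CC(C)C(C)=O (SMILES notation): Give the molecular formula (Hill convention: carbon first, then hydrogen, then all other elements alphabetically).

Walk through each heavy atom and fill implicit hydrogens from standard valence (C 4, N 3, O 2, S 2, halogen 1):
  atom 1: C, bond orders sum to 1 (valence 4) → 3 H
  atom 2: C, bond orders sum to 4 (valence 4) → 0 H
  atom 3: O with explicit H count 0
  atom 4: C, bond orders sum to 2 (valence 4) → 2 H
  atom 5: C, bond orders sum to 2 (valence 4) → 2 H
  atom 6: C, bond orders sum to 3 (valence 4) → 1 H
  atom 7: C, bond orders sum to 3 (valence 4) → 1 H
  atom 8: C, bond orders sum to 2 (valence 4) → 2 H
  atom 9: C, bond orders sum to 4 (valence 4) → 0 H
  atom 10: O, bond orders sum to 2 (valence 2) → 0 H
  atom 11: C, bond orders sum to 2 (valence 4) → 2 H
  atom 12: C, bond orders sum to 3 (valence 4) → 1 H
  atom 13: C, bond orders sum to 1 (valence 4) → 3 H
  atom 14: C, bond orders sum to 4 (valence 4) → 0 H
  atom 15: C, bond orders sum to 1 (valence 4) → 3 H
  atom 16: O, bond orders sum to 2 (valence 2) → 0 H
Totals → C:13, H:20, O:3.
In Hill order: C13H20O3.

C13H20O3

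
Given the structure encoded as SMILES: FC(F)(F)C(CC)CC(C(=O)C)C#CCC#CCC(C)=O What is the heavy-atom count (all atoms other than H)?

21

Every atom symbol written in the SMILES (organic subset) is one heavy atom; implicit H are not written.
Heavy atoms by element → C:16, F:3, O:2.
Total: 21.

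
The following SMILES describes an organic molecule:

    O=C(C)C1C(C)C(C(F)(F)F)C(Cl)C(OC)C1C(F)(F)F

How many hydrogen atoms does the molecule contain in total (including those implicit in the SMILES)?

Walk through each heavy atom and fill implicit hydrogens from standard valence (C 4, N 3, O 2, S 2, halogen 1):
  atom 1: O, bond orders sum to 2 (valence 2) → 0 H
  atom 2: C, bond orders sum to 4 (valence 4) → 0 H
  atom 3: C, bond orders sum to 1 (valence 4) → 3 H
  atom 4: C, bond orders sum to 3 (valence 4) → 1 H
  atom 5: C, bond orders sum to 3 (valence 4) → 1 H
  atom 6: C, bond orders sum to 1 (valence 4) → 3 H
  atom 7: C, bond orders sum to 3 (valence 4) → 1 H
  atom 8: C, bond orders sum to 4 (valence 4) → 0 H
  atom 9: F (halogen, monovalent) → 0 H
  atom 10: F (halogen, monovalent) → 0 H
  atom 11: F (halogen, monovalent) → 0 H
  atom 12: C, bond orders sum to 3 (valence 4) → 1 H
  atom 13: Cl (halogen, monovalent) → 0 H
  atom 14: C, bond orders sum to 3 (valence 4) → 1 H
  atom 15: O, bond orders sum to 2 (valence 2) → 0 H
  atom 16: C, bond orders sum to 1 (valence 4) → 3 H
  atom 17: C, bond orders sum to 3 (valence 4) → 1 H
  atom 18: C, bond orders sum to 4 (valence 4) → 0 H
  atom 19: F (halogen, monovalent) → 0 H
  atom 20: F (halogen, monovalent) → 0 H
  atom 21: F (halogen, monovalent) → 0 H
Total hydrogens: 15.

15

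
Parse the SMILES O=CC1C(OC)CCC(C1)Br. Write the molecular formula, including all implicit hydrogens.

C8H13BrO2

Walk through each heavy atom and fill implicit hydrogens from standard valence (C 4, N 3, O 2, S 2, halogen 1):
  atom 1: O, bond orders sum to 2 (valence 2) → 0 H
  atom 2: C, bond orders sum to 3 (valence 4) → 1 H
  atom 3: C, bond orders sum to 3 (valence 4) → 1 H
  atom 4: C, bond orders sum to 3 (valence 4) → 1 H
  atom 5: O, bond orders sum to 2 (valence 2) → 0 H
  atom 6: C, bond orders sum to 1 (valence 4) → 3 H
  atom 7: C, bond orders sum to 2 (valence 4) → 2 H
  atom 8: C, bond orders sum to 2 (valence 4) → 2 H
  atom 9: C, bond orders sum to 3 (valence 4) → 1 H
  atom 10: C, bond orders sum to 2 (valence 4) → 2 H
  atom 11: Br (halogen, monovalent) → 0 H
Totals → C:8, H:13, Br:1, O:2.
In Hill order: C8H13BrO2.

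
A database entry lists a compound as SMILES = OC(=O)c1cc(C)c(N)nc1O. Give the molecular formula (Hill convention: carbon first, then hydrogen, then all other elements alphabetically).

C7H8N2O3

Walk through each heavy atom and fill implicit hydrogens from standard valence (C 4, N 3, O 2, S 2, halogen 1); for lowercase aromatic atoms, an aromatic c carries 1 H when it has two neighbours and 0 H with three, and aromatic n carries 0 H:
  atom 1: O, bond orders sum to 1 (valence 2) → 1 H
  atom 2: C, bond orders sum to 4 (valence 4) → 0 H
  atom 3: O, bond orders sum to 2 (valence 2) → 0 H
  atom 4: aromatic c, 3 neighbours → 0 H
  atom 5: aromatic c, 2 neighbours → 1 H
  atom 6: aromatic c, 3 neighbours → 0 H
  atom 7: C, bond orders sum to 1 (valence 4) → 3 H
  atom 8: aromatic c, 3 neighbours → 0 H
  atom 9: N, bond orders sum to 1 (valence 3) → 2 H
  atom 10: aromatic n, 2 neighbours → 0 H
  atom 11: aromatic c, 3 neighbours → 0 H
  atom 12: O, bond orders sum to 1 (valence 2) → 1 H
Totals → C:7, H:8, N:2, O:3.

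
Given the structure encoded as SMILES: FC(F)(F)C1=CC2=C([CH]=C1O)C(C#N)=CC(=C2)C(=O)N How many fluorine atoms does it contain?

3

Scan the SMILES for F atoms (remember two-letter symbols like Cl and Br are single atoms).
Fluorine count: 3.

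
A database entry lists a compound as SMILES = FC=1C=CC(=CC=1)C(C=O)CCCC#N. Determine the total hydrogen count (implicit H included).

Walk through each heavy atom and fill implicit hydrogens from standard valence (C 4, N 3, O 2, S 2, halogen 1):
  atom 1: F (halogen, monovalent) → 0 H
  atom 2: C, bond orders sum to 4 (valence 4) → 0 H
  atom 3: C, bond orders sum to 3 (valence 4) → 1 H
  atom 4: C, bond orders sum to 3 (valence 4) → 1 H
  atom 5: C, bond orders sum to 4 (valence 4) → 0 H
  atom 6: C, bond orders sum to 3 (valence 4) → 1 H
  atom 7: C, bond orders sum to 3 (valence 4) → 1 H
  atom 8: C, bond orders sum to 3 (valence 4) → 1 H
  atom 9: C, bond orders sum to 3 (valence 4) → 1 H
  atom 10: O, bond orders sum to 2 (valence 2) → 0 H
  atom 11: C, bond orders sum to 2 (valence 4) → 2 H
  atom 12: C, bond orders sum to 2 (valence 4) → 2 H
  atom 13: C, bond orders sum to 2 (valence 4) → 2 H
  atom 14: C, bond orders sum to 4 (valence 4) → 0 H
  atom 15: N, bond orders sum to 3 (valence 3) → 0 H
Total hydrogens: 12.

12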